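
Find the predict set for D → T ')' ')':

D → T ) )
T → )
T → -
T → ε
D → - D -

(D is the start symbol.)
PREDICT(D → T ')' ')') = (FIRST(RHS) \ {ε}) ∪ (FOLLOW(D) if ε ∈ FIRST(RHS), i.e. RHS ⇒* ε)
FIRST(T) = { ')', '-', ε }
FIRST(T ')' ')') = { ')', '-' }
ε ∉ FIRST(T ')' ')'), so FOLLOW(D) is not added.
PREDICT(D → T ')' ')') = { ')', '-' }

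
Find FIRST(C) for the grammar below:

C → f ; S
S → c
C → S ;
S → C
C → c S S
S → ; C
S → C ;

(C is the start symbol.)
{ ';', 'c', 'f' }

To compute FIRST(C), examine every production with C on the left-hand side, reading each right-hand side left to right until a non-nullable symbol is reached.

FIRST sets of the other non-terminals involved (by the same procedure, iterated to a fixed point):
  FIRST(S) = { ';', 'c', 'f' }

From C → f ; S:
  - f is a terminal: add 'f' and stop
From C → S ;:
  - S is a non-terminal: add FIRST(S) \ {ε} = { ';', 'c', 'f' }
    S is not nullable, so stop
From C → c S S:
  - c is a terminal: add 'c' and stop

Collecting: FIRST(C) = { ';', 'c', 'f' }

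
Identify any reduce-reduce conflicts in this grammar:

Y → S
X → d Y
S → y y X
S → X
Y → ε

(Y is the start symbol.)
A reduce-reduce conflict occurs when an LR(0) state has two complete items [A → α .] and [B → β .] — both call for a reduction, and with no lookahead the parser cannot choose between them.

Augment with Y' → Y and build the canonical LR(0) collection (I0 = CLOSURE({[Y' → . Y]}), then GOTO on every symbol after a dot until no new states appear). It has 9 states:
  I0: { [S → . X], [S → . y y X], [X → . d Y], [Y → . S], [Y → .], [Y' → . Y] }  — shift, reduce
  I1: { [Y → S .] }  — reduce
  I2: { [S → X .] }  — reduce
  I3: { [Y' → Y .] }  — accept
  I4: { [S → . X], [S → . y y X], [X → . d Y], [X → d . Y], [Y → . S], [Y → .] }  — shift, reduce
  I5: { [S → y . y X] }  — shift
  I6: { [S → y y . X], [X → . d Y] }  — shift
  I7: { [S → y y X .] }  — reduce
  I8: { [X → d Y .] }  — reduce

No state contains more than one complete item.

Answer: No reduce-reduce conflicts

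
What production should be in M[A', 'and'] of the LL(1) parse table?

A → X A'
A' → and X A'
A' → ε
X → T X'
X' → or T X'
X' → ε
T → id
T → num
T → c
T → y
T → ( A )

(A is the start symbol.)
To find M[A', 'and'], we find productions for A' where 'and' is in the predict set (PREDICT(N → α) = (FIRST(α) \ {ε}) ∪ (FOLLOW(N) if α ⇒* ε)).

Relevant sets:
  FOLLOW(A') = { $, ')' }

A' → and X A': PREDICT = { 'and' }
  'and' is in predict set, so this production goes in M[A', 'and']
A' → ε: PREDICT = { $, ')' }

M[A', 'and'] = A' → and X A'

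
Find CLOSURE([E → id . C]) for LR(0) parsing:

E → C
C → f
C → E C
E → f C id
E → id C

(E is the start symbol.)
{ [C → . E C], [C → . f], [E → . C], [E → . f C id], [E → . id C], [E → id . C] }

Start with: [E → id . C]
  [E → id . C] has the dot before C: add [C → . f], [C → . E C]
  [C → . E C] has the dot before E: add [E → . C], [E → . f C id], [E → . id C]
No further items can be added.

CLOSURE = { [C → . E C], [C → . f], [E → . C], [E → . f C id], [E → . id C], [E → id . C] }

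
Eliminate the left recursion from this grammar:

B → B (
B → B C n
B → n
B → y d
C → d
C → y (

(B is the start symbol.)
B is directly left-recursive. The standard transformation for
  A → A α₁ | ... | A α_m | β₁ | ... | β_n
is
  A  → β₁ A' | ... | β_n A'
  A' → α₁ A' | ... | α_m A' | ε

B → n becomes B → n B'
B → y d becomes B → y d B'
B → B ( becomes B' → ( B'
B → B C n becomes B' → C n B'
Add B' → ε

Productions for other non-terminals are unchanged:
  C → d
  C → y (

Resulting grammar:
B → n B'
B → y d B'
B' → ( B'
B' → C n B'
B' → ε
C → d
C → y (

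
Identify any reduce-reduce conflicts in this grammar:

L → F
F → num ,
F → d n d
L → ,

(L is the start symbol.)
A reduce-reduce conflict occurs when an LR(0) state has two complete items [A → α .] and [B → β .] — both call for a reduction, and with no lookahead the parser cannot choose between them.

Augment with L' → L and build the canonical LR(0) collection (I0 = CLOSURE({[L' → . L]}), then GOTO on every symbol after a dot until no new states appear). It has 9 states:
  I0: { [F → . d n d], [F → . num ,], [L → . ,], [L → . F], [L' → . L] }  — shift
  I1: { [L → , .] }  — reduce
  I2: { [L → F .] }  — reduce
  I3: { [L' → L .] }  — accept
  I4: { [F → d . n d] }  — shift
  I5: { [F → num . ,] }  — shift
  I6: { [F → num , .] }  — reduce
  I7: { [F → d n . d] }  — shift
  I8: { [F → d n d .] }  — reduce

No state contains more than one complete item.

Answer: No reduce-reduce conflicts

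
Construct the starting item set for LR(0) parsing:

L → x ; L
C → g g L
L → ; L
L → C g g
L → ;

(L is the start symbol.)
{ [C → . g g L], [L → . ; L], [L → . ;], [L → . C g g], [L → . x ; L], [L' → . L] }

First, augment the grammar with L' → L
I₀ = CLOSURE({ [L' → . L] }):
  [L' → . L] has the dot before L: add [L → . x ; L], [L → . ; L], [L → . C g g], [L → . ;]
  [L → . C g g] has the dot before C: add [C → . g g L]
No further items can be added.

I₀ = { [C → . g g L], [L → . ; L], [L → . ;], [L → . C g g], [L → . x ; L], [L' → . L] }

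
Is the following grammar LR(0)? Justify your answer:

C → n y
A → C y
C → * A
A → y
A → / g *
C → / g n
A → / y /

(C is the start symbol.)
Yes, the grammar is LR(0)

A grammar is LR(0) if no state in the canonical LR(0) collection has:
  - both a shift item (dot before a terminal) and a complete item (shift-reduce conflict), or
  - two or more complete items (reduce-reduce conflict; the accept item [C' → C .] counts as a complete item here).

Augment with C' → C and build the canonical LR(0) collection (I0 = CLOSURE({[C' → . C]}), then GOTO on every symbol after a dot until no new states appear). It has 17 states:
  I0: { [C → . * A], [C → . / g n], [C → . n y], [C' → . C] }  — shift
  I1: { [A → . / g *], [A → . / y /], [A → . C y], [A → . y], [C → * . A], [C → . * A], [C → . / g n], [C → . n y] }  — shift
  I2: { [C → / . g n] }  — shift
  I3: { [C' → C .] }  — accept
  I4: { [C → n . y] }  — shift
  I5: { [C → n y .] }  — reduce
  I6: { [C → / g . n] }  — shift
  I7: { [C → / g n .] }  — reduce
  I8: { [A → / . g *], [A → / . y /], [C → / . g n] }  — shift
  I9: { [C → * A .] }  — reduce
  I10: { [A → C . y] }  — shift
  I11: { [A → y .] }  — reduce
  I12: { [A → C y .] }  — reduce
  I13: { [A → / g . *], [C → / g . n] }  — shift
  I14: { [A → / y . /] }  — shift
  I15: { [A → / y / .] }  — reduce
  I16: { [A → / g * .] }  — reduce

Every state is either a pure shift/goto state or contains exactly one complete item and nothing to shift — no conflicts. The grammar is LR(0).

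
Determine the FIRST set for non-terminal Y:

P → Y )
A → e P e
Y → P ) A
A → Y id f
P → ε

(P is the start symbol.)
To compute FIRST(Y), examine every production with Y on the left-hand side, reading each right-hand side left to right until a non-nullable symbol is reached.

FIRST sets of the other non-terminals involved (by the same procedure, iterated to a fixed point):
  FIRST(P) = { ')', ε }

From Y → P ) A:
  - P is a non-terminal: add FIRST(P) \ {ε} = { ')' }
    P is nullable, so continue to the next symbol
  - ')' is a terminal: add ')' and stop

Collecting: FIRST(Y) = { ')' }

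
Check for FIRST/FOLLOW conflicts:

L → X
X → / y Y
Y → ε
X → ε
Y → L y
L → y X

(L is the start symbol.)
A FIRST/FOLLOW conflict occurs when a non-terminal N has a nullable alternative N → β (β ⇒* ε) and another alternative N → α with FIRST(α) ∩ FOLLOW(N) ≠ ∅: on such a lookahead the parser cannot decide between expanding α and letting N vanish via β.

Nullable non-terminals: L, X, Y.
FIRST sets used below: FIRST(X) = { '/', ε }, FIRST(L) = { '/', 'y', ε }

L: nullable alternative(s) L → X; FOLLOW(L) = { $, 'y' }
  L → X: FIRST \ {ε} = { '/' } — this is the only nullable alternative, skip
  L → y X: FIRST \ {ε} = { 'y' } — overlaps FOLLOW(L) on { 'y' }: CONFLICT

X: nullable alternative(s) X → ε; FOLLOW(X) = { $, 'y' }
  X → / y Y: FIRST \ {ε} = { '/' } — disjoint from FOLLOW(X)
  X → ε: FIRST \ {ε} = { } — this is the only nullable alternative, skip

Y: nullable alternative(s) Y → ε; FOLLOW(Y) = { $, 'y' }
  Y → ε: FIRST \ {ε} = { } — this is the only nullable alternative, skip
  Y → L y: FIRST \ {ε} = { '/', 'y' } — overlaps FOLLOW(Y) on { 'y' }: CONFLICT

So the grammar has 2 FIRST/FOLLOW conflicts (marked CONFLICT above).

Answer: Yes. L → y X with FOLLOW(L) on { 'y' }; Y → L y with FOLLOW(Y) on { 'y' }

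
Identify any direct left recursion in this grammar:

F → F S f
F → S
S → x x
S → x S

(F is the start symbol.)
Yes, F is left-recursive

Direct left recursion occurs when N → N α for some non-terminal N (the right-hand side begins with the left-hand side itself).

F → F S f: LEFT RECURSIVE (starts with F)
F → S: starts with S
S → x x: starts with x
S → x S: starts with x

The grammar has direct left recursion on: F.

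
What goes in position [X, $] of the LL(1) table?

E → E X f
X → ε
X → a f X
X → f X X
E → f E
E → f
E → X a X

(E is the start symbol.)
To find M[X, $], we find productions for X where $ is in the predict set (PREDICT(N → α) = (FIRST(α) \ {ε}) ∪ (FOLLOW(N) if α ⇒* ε)).

Relevant sets:
  FOLLOW(X) = { $, 'a', 'f' }

X → ε: PREDICT = { $, 'a', 'f' }
  $ is in predict set, so this production goes in M[X, $]
X → a f X: PREDICT = { 'a' }
X → f X X: PREDICT = { 'f' }

M[X, $] = X → ε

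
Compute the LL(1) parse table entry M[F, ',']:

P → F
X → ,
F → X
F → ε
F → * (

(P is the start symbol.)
To find M[F, ','], we find productions for F where ',' is in the predict set (PREDICT(N → α) = (FIRST(α) \ {ε}) ∪ (FOLLOW(N) if α ⇒* ε)).

Relevant sets:
  FIRST(X) = { ',' }
  FOLLOW(F) = { $ }

F → X: PREDICT = { ',' }
  ',' is in predict set, so this production goes in M[F, ',']
F → ε: PREDICT = { $ }
F → * (: PREDICT = { '*' }

M[F, ','] = F → X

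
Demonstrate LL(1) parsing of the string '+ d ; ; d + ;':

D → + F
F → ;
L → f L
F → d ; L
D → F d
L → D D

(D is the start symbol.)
Stack is shown with the top on the left.

Stack    Input            Action
--------------------------------
D $      + d ; ; d + ; $  output D → + F
+ F $    + d ; ; d + ; $  match '+'
F $      d ; ; d + ; $    output F → d ; L
d ; L $  d ; ; d + ; $    match 'd'
; L $    ; ; d + ; $      match ';'
L $      ; d + ; $        output L → D D
D D $    ; d + ; $        output D → F d
F d D $  ; d + ; $        output F → ;
; d D $  ; d + ; $        match ';'
d D $    d + ; $          match 'd'
D $      + ; $            output D → + F
+ F $    + ; $            match '+'
F $      ; $              output F → ;
; $      ; $              match ';'
$        $                accept

The string is accepted.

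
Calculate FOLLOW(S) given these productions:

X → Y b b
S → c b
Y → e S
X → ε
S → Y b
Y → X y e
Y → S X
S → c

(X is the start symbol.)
{ 'b', 'c', 'e', 'y' }

In Y → e S: S is at the end, add FOLLOW(Y)
In Y → S X: S is followed by X, add FIRST(X) \ {ε} = { 'c', 'e', 'y' }
  X is nullable, so also add FOLLOW(Y)

The FOLLOW sets referred to above (computed the same way, to a fixed point):
  FOLLOW(Y) = { 'b' }

Taking the union: FOLLOW(S) = { 'b', 'c', 'e', 'y' }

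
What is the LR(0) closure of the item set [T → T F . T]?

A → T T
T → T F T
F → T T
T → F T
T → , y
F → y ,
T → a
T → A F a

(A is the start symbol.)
{ [A → . T T], [F → . T T], [F → . y ,], [T → . , y], [T → . A F a], [T → . F T], [T → . T F T], [T → . a], [T → T F . T] }

To compute CLOSURE, for each item [A → α.Bβ] where B is a non-terminal, add [B → .γ] for all productions B → γ; repeat for the newly added items until nothing changes.

Start with: [T → T F . T]
  [T → T F . T] has the dot before T: add [T → . T F T], [T → . F T], [T → . , y], [T → . a], [T → . A F a]
  [T → . F T] has the dot before F: add [F → . T T], [F → . y ,]
  [T → . A F a] has the dot before A: add [A → . T T]
No further items can be added.

CLOSURE = { [A → . T T], [F → . T T], [F → . y ,], [T → . , y], [T → . A F a], [T → . F T], [T → . T F T], [T → . a], [T → T F . T] }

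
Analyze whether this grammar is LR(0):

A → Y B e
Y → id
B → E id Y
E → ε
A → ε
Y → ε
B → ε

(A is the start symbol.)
No. Shift-reduce conflict between [A → .] and [Y → . id]

Augment with A' → A and build the canonical LR(0) collection (I0 = CLOSURE({[A' → . A]}), then GOTO on every symbol after a dot until no new states appear). It has 9 states:
  I0: { [A → . Y B e], [A → .], [A' → . A], [Y → . id], [Y → .] }  — shift, 2 reduces
  I1: { [A' → A .] }  — accept
  I2: { [A → Y . B e], [B → . E id Y], [B → .], [E → .] }  — 2 reduces
  I3: { [Y → id .] }  — reduce
  I4: { [A → Y B . e] }  — shift
  I5: { [B → E . id Y] }  — shift
  I6: { [B → E id . Y], [Y → . id], [Y → .] }  — shift, reduce
  I7: { [B → E id Y .] }  — reduce
  I8: { [A → Y B e .] }  — reduce

Conflict in state I0:
  Shift-reduce conflict between [A → .] and [Y → . id]
So the grammar is NOT LR(0).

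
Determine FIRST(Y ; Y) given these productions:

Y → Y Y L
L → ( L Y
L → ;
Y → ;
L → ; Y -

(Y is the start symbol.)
{ ';' }

FIRST sets of the non-terminals involved (from the grammar, by fixed-point iteration):
  FIRST(Y) = { ';' }

To compute FIRST(Y ; Y), process the symbols left to right:
Symbol Y is a non-terminal. Add FIRST(Y) \ {ε} = { ';' }
Y is not nullable (ε ∉ FIRST(Y)), so stop here.
FIRST(Y ; Y) = { ';' }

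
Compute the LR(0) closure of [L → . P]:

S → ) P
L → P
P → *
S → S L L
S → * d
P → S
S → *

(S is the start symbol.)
{ [L → . P], [P → . *], [P → . S], [S → . ) P], [S → . * d], [S → . *], [S → . S L L] }

To compute CLOSURE, for each item [A → α.Bβ] where B is a non-terminal, add [B → .γ] for all productions B → γ; repeat for the newly added items until nothing changes.

Start with: [L → . P]
  [L → . P] has the dot before P: add [P → . *], [P → . S]
  [P → . S] has the dot before S: add [S → . ) P], [S → . S L L], [S → . * d], [S → . *]
No further items can be added.

CLOSURE = { [L → . P], [P → . *], [P → . S], [S → . ) P], [S → . * d], [S → . *], [S → . S L L] }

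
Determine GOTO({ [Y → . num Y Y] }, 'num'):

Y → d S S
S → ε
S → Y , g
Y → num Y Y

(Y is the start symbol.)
GOTO(I, 'num') = CLOSURE({ [A → αX.β] : [A → α.Xβ] ∈ I, X = 'num' })

Items with dot before 'num', with the dot advanced:
  [Y → . num Y Y] → [Y → num . Y Y]
Closure of the advanced items:
  [Y → num . Y Y] has the dot before Y: add [Y → . d S S], [Y → . num Y Y]

GOTO = { [Y → . d S S], [Y → . num Y Y], [Y → num . Y Y] }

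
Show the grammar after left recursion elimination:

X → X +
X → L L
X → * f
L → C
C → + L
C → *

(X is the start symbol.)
X → L L X'
X → * f X'
X' → + X'
X' → ε
L → C
C → + L
C → *

X is directly left-recursive. The standard transformation for
  A → A α₁ | ... | A α_m | β₁ | ... | β_n
is
  A  → β₁ A' | ... | β_n A'
  A' → α₁ A' | ... | α_m A' | ε

X → L L becomes X → L L X'
X → * f becomes X → * f X'
X → X + becomes X' → + X'
Add X' → ε

Productions for other non-terminals are unchanged:
  L → C
  C → + L
  C → *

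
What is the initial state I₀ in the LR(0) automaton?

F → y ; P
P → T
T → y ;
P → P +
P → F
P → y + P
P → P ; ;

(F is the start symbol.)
First, augment the grammar with F' → F
I₀ = CLOSURE({ [F' → . F] }):
  [F' → . F] has the dot before F: add [F → . y ; P]
No further items can be added.

I₀ = { [F → . y ; P], [F' → . F] }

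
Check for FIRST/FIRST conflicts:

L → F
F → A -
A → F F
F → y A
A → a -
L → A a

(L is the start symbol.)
A FIRST/FIRST conflict occurs when two productions N → α and N → β for the same non-terminal have FIRST(α) ∩ FIRST(β) ≠ ∅ (with ε ∈ FIRST of a nullable right-hand side, so two nullable alternatives also conflict).

FIRST sets of the non-terminals at (or reachable through a nullable prefix from) the front of some alternative:
  FIRST(F) = { 'a', 'y' }
  FIRST(A) = { 'a', 'y' }

Productions for L:
  L → F: FIRST = { 'a', 'y' }
  L → A a: FIRST = { 'a', 'y' }
Productions for F:
  F → A -: FIRST = { 'a', 'y' }
  F → y A: FIRST = { 'y' }
Productions for A:
  A → F F: FIRST = { 'a', 'y' }
  A → a -: FIRST = { 'a' }

Conflict for L: L → F and L → A a
  Overlap: { 'a', 'y' }
Conflict for F: F → A - and F → y A
  Overlap: { 'y' }
Conflict for A: A → F F and A → a -
  Overlap: { 'a' }

Answer: Yes. L → F / L → A a on { 'a', 'y' }; F → A '-' / F → y A on { 'y' }; A → F F / A → a '-' on { 'a' }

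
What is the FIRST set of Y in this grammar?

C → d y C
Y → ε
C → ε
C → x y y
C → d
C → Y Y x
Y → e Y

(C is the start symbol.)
To compute FIRST(Y), examine every production with Y on the left-hand side, reading each right-hand side left to right until a non-nullable symbol is reached.

From Y → ε:
  - ε-production, so ε ∈ FIRST(Y)
From Y → e Y:
  - e is a terminal: add 'e' and stop

Collecting: FIRST(Y) = { 'e', ε }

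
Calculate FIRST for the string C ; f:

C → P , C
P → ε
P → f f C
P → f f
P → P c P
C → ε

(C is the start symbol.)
FIRST sets of the non-terminals involved (from the grammar, by fixed-point iteration):
  FIRST(C) = { ',', 'c', 'f', ε }

To compute FIRST(C ; f), process the symbols left to right:
Symbol C is a non-terminal. Add FIRST(C) \ {ε} = { ',', 'c', 'f' }
C is nullable (ε ∈ FIRST(C)), continue to the next symbol.
Symbol ; is a terminal. Add ';' and stop.
FIRST(C ; f) = { ',', ';', 'c', 'f' }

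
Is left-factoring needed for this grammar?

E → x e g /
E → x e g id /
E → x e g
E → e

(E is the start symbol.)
Left-factoring is needed when two productions for the same non-terminal
share a common prefix on the right-hand side.

Productions for E:
  E → x e g /
  E → x e g id /
  E → x e g
  E → e

Found common prefix 'x e g' in productions for E

Answer: Yes, E has productions with common prefix 'x e g'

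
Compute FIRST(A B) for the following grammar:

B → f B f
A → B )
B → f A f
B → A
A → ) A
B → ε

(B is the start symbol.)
{ ')', 'f' }

FIRST sets of the non-terminals involved (from the grammar, by fixed-point iteration):
  FIRST(A) = { ')', 'f' }

To compute FIRST(A B), process the symbols left to right:
Symbol A is a non-terminal. Add FIRST(A) \ {ε} = { ')', 'f' }
A is not nullable (ε ∉ FIRST(A)), so stop here.
FIRST(A B) = { ')', 'f' }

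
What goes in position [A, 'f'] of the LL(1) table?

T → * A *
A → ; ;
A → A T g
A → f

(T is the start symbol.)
A → A T g, A → f

To find M[A, 'f'], we find productions for A where 'f' is in the predict set (PREDICT(N → α) = (FIRST(α) \ {ε}) ∪ (FOLLOW(N) if α ⇒* ε)).

Relevant sets:
  FIRST(A) = { ';', 'f' }

A → ; ;: PREDICT = { ';' }
A → A T g: PREDICT = { ';', 'f' }
  'f' is in predict set, so this production goes in M[A, 'f']
A → f: PREDICT = { 'f' }
  'f' is in predict set, so this production goes in M[A, 'f']

M[A, 'f'] = A → A T g, A → f  (a multiply-defined cell — the grammar is not LL(1))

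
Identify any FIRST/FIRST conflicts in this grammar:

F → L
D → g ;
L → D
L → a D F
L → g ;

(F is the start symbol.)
A FIRST/FIRST conflict occurs when two productions N → α and N → β for the same non-terminal have FIRST(α) ∩ FIRST(β) ≠ ∅ (with ε ∈ FIRST of a nullable right-hand side, so two nullable alternatives also conflict).

FIRST sets of the non-terminals at (or reachable through a nullable prefix from) the front of some alternative:
  FIRST(D) = { 'g' }

Productions for L:
  L → D: FIRST = { 'g' }
  L → a D F: FIRST = { 'a' }
  L → g ;: FIRST = { 'g' }
F, D have only one production, so no FIRST/FIRST conflict is possible there.

Conflict for L: L → D and L → g ;
  Overlap: { 'g' }

Answer: Yes. L → D / L → g ';' on { 'g' }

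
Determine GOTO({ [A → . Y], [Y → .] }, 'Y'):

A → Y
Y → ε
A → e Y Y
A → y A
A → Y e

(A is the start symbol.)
GOTO(I, 'Y') = CLOSURE({ [A → αX.β] : [A → α.Xβ] ∈ I, X = 'Y' })

Items with dot before 'Y', with the dot advanced:
  [A → . Y] → [A → Y .]
Closure adds nothing (no advanced item has the dot before a non-terminal).

GOTO = { [A → Y .] }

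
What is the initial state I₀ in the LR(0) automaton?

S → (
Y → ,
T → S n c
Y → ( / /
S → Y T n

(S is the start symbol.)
{ [S → . (], [S → . Y T n], [S' → . S], [Y → . ( / /], [Y → . ,] }

First, augment the grammar with S' → S
I₀ = CLOSURE({ [S' → . S] }):
  [S' → . S] has the dot before S: add [S → . (], [S → . Y T n]
  [S → . Y T n] has the dot before Y: add [Y → . ,], [Y → . ( / /]
No further items can be added.

I₀ = { [S → . (], [S → . Y T n], [S' → . S], [Y → . ( / /], [Y → . ,] }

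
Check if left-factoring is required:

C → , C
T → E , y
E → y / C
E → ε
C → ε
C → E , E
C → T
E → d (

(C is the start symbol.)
Left-factoring is needed when two productions for the same non-terminal
share a common prefix on the right-hand side.

Productions for C:
  C → , C
  C → ε
  C → E , E
  C → T
Productions for E:
  E → y / C
  E → ε
  E → d (

No common prefixes found.

Answer: No, left-factoring is not needed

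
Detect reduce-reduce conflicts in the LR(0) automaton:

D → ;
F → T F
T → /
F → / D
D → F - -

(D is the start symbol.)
No reduce-reduce conflicts

A reduce-reduce conflict occurs when an LR(0) state has two complete items [A → α .] and [B → β .] — both call for a reduction, and with no lookahead the parser cannot choose between them.

Augment with D' → D and build the canonical LR(0) collection (I0 = CLOSURE({[D' → . D]}), then GOTO on every symbol after a dot until no new states appear). It has 10 states:
  I0: { [D → . ;], [D → . F - -], [D' → . D], [F → . / D], [F → . T F], [T → . /] }  — shift
  I1: { [D → . ;], [D → . F - -], [F → . / D], [F → . T F], [F → / . D], [T → . /], [T → / .] }  — shift, reduce
  I2: { [D → ; .] }  — reduce
  I3: { [D' → D .] }  — accept
  I4: { [D → F . - -] }  — shift
  I5: { [F → . / D], [F → . T F], [F → T . F], [T → . /] }  — shift
  I6: { [F → T F .] }  — reduce
  I7: { [D → F - . -] }  — shift
  I8: { [D → F - - .] }  — reduce
  I9: { [F → / D .] }  — reduce

No state contains more than one complete item.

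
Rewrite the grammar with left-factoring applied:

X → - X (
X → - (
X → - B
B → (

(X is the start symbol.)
Left-factoring transforms A → αβ₁ | αβ₂ into A → αA' and A' → β₁ | β₂
(α is the longest common prefix among the alternatives). Repeat until
no nonterminal has two alternatives with a common prefix.

Round 1: X has alternatives sharing prefix '-'. Introduce X': X → - X'
  Add: X' → X (
  Add: X' → (
  Add: X' → B

No remaining common prefixes — done.

Resulting grammar:
X → - X'
X' → X (
X' → (
X' → B
B → (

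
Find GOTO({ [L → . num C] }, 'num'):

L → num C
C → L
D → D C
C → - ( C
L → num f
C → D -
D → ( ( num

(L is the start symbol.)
GOTO(I, 'num') = CLOSURE({ [A → αX.β] : [A → α.Xβ] ∈ I, X = 'num' })

Items with dot before 'num', with the dot advanced:
  [L → . num C] → [L → num . C]
Closure of the advanced items:
  [L → num . C] has the dot before C: add [C → . L], [C → . - ( C], [C → . D -]
  [C → . L] has the dot before L: add [L → . num C], [L → . num f]
  [C → . D -] has the dot before D: add [D → . D C], [D → . ( ( num]

GOTO = { [C → . - ( C], [C → . D -], [C → . L], [D → . ( ( num], [D → . D C], [L → . num C], [L → . num f], [L → num . C] }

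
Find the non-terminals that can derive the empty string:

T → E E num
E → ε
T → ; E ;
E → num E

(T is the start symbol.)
{ 'E' }

ε-productions: E → ε
So E is immediately nullable.
No further non-terminal can be added: every production for the remaining non-terminals contains a terminal or a non-nullable non-terminal.
Nullable = { 'E' }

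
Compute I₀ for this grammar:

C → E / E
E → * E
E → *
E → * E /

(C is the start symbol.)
First, augment the grammar with C' → C
I₀ = CLOSURE({ [C' → . C] }):
  [C' → . C] has the dot before C: add [C → . E / E]
  [C → . E / E] has the dot before E: add [E → . * E], [E → . *], [E → . * E /]
No further items can be added.

I₀ = { [C → . E / E], [C' → . C], [E → . * E /], [E → . * E], [E → . *] }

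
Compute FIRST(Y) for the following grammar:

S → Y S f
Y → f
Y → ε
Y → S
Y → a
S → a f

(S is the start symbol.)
FIRST sets of the other non-terminals involved (by the same procedure, iterated to a fixed point):
  FIRST(S) = { 'a', 'f' }

From Y → f:
  - f is a terminal: add 'f' and stop
From Y → ε:
  - ε-production, so ε ∈ FIRST(Y)
From Y → S:
  - S is a non-terminal: add FIRST(S) \ {ε} = { 'a', 'f' }
    S is not nullable, so stop
From Y → a:
  - a is a terminal: add 'a' and stop

Collecting: FIRST(Y) = { 'a', 'f', ε }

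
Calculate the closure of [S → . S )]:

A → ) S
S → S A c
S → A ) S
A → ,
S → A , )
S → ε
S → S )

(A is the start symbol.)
{ [A → . ) S], [A → . ,], [S → . A ) S], [S → . A , )], [S → . S )], [S → . S A c], [S → .] }

To compute CLOSURE, for each item [A → α.Bβ] where B is a non-terminal, add [B → .γ] for all productions B → γ; repeat for the newly added items until nothing changes.

Start with: [S → . S )]
  [S → . S )] has the dot before S: add [S → . S A c], [S → . A ) S], [S → . A , )], [S → .]
  [S → . A ) S] has the dot before A: add [A → . ) S], [A → . ,]
No further items can be added.

CLOSURE = { [A → . ) S], [A → . ,], [S → . A ) S], [S → . A , )], [S → . S )], [S → . S A c], [S → .] }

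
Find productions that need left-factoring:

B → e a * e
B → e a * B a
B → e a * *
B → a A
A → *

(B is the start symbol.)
Yes, B has productions with common prefix 'e a *'

Left-factoring is needed when two productions for the same non-terminal
share a common prefix on the right-hand side.

Productions for B:
  B → e a * e
  B → e a * B a
  B → e a * *
  B → a A

Found common prefix 'e a *' in productions for B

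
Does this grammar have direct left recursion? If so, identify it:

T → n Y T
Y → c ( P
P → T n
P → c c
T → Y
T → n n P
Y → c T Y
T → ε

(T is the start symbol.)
No direct left recursion

Direct left recursion occurs when N → N α for some non-terminal N (the right-hand side begins with the left-hand side itself).

T → n Y T: starts with n
Y → c ( P: starts with c
P → T n: starts with T
P → c c: starts with c
T → Y: starts with Y
T → n n P: starts with n
Y → c T Y: starts with c
T → ε: starts with ε

No direct left recursion found.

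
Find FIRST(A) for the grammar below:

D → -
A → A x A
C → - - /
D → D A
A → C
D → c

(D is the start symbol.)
FIRST sets of the other non-terminals involved (by the same procedure, iterated to a fixed point):
  FIRST(C) = { '-' }

From A → A x A:
  - A is the symbol being defined: contributes nothing new
    A is not nullable, so stop
From A → C:
  - C is a non-terminal: add FIRST(C) \ {ε} = { '-' }
    C is not nullable, so stop

Collecting: FIRST(A) = { '-' }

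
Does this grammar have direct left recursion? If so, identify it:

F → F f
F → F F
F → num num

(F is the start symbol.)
Yes, F is left-recursive

F → F f: LEFT RECURSIVE (starts with F)
F → F F: LEFT RECURSIVE (starts with F)
F → num num: starts with num

The grammar has direct left recursion on: F.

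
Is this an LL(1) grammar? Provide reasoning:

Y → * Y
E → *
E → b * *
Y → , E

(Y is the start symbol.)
For Y:
  PREDICT(Y → '*' Y) = { '*' }
  PREDICT(Y → ',' E) = { ',' }
For E:
  PREDICT(E → '*') = { '*' }
  PREDICT(E → b '*' '*') = { 'b' }

All predict sets are disjoint. The grammar IS LL(1).

Answer: Yes, the grammar is LL(1).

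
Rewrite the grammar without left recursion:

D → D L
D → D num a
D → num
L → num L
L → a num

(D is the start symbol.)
D is directly left-recursive. The standard transformation for
  A → A α₁ | ... | A α_m | β₁ | ... | β_n
is
  A  → β₁ A' | ... | β_n A'
  A' → α₁ A' | ... | α_m A' | ε

D → num becomes D → num D'
D → D L becomes D' → L D'
D → D num a becomes D' → num a D'
Add D' → ε

Productions for other non-terminals are unchanged:
  L → num L
  L → a num

Resulting grammar:
D → num D'
D' → L D'
D' → num a D'
D' → ε
L → num L
L → a num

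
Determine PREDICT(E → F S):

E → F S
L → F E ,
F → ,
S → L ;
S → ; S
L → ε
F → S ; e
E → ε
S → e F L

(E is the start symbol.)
{ ',', ';', 'e' }

PREDICT(E → F S) = (FIRST(RHS) \ {ε}) ∪ (FOLLOW(E) if ε ∈ FIRST(RHS), i.e. RHS ⇒* ε)
FIRST(F) = { ',', ';', 'e' }
FIRST(F S) = { ',', ';', 'e' }
ε ∉ FIRST(F S), so FOLLOW(E) is not added.
PREDICT(E → F S) = { ',', ';', 'e' }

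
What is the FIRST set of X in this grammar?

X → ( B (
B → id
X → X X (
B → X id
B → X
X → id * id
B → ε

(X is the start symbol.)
To compute FIRST(X), examine every production with X on the left-hand side, reading each right-hand side left to right until a non-nullable symbol is reached.

From X → ( B (:
  - '(' is a terminal: add '(' and stop
From X → X X (:
  - X is the symbol being defined: contributes nothing new
    X is not nullable, so stop
From X → id * id:
  - id is a terminal: add 'id' and stop

Collecting: FIRST(X) = { '(', 'id' }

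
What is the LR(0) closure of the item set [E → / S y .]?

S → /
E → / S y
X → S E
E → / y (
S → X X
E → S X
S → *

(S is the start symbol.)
Start with: [E → / S y .]
The dot is at the end, so nothing is added.

CLOSURE = { [E → / S y .] }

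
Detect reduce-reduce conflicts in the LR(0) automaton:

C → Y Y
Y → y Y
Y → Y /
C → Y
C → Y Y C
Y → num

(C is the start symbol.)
No reduce-reduce conflicts

Augment with C' → C and build the canonical LR(0) collection (I0 = CLOSURE({[C' → . C]}), then GOTO on every symbol after a dot until no new states appear). It has 9 states:
  I0: { [C → . Y Y C], [C → . Y Y], [C → . Y], [C' → . C], [Y → . Y /], [Y → . num], [Y → . y Y] }  — shift
  I1: { [C' → C .] }  — accept
  I2: { [C → Y . Y C], [C → Y . Y], [C → Y .], [Y → . Y /], [Y → . num], [Y → . y Y], [Y → Y . /] }  — shift, reduce
  I3: { [Y → num .] }  — reduce
  I4: { [Y → . Y /], [Y → . num], [Y → . y Y], [Y → y . Y] }  — shift
  I5: { [Y → Y . /], [Y → y Y .] }  — shift, reduce
  I6: { [Y → Y / .] }  — reduce
  I7: { [C → . Y Y C], [C → . Y Y], [C → . Y], [C → Y Y . C], [C → Y Y .], [Y → . Y /], [Y → . num], [Y → . y Y], [Y → Y . /] }  — shift, reduce
  I8: { [C → Y Y C .] }  — reduce

No state contains more than one complete item.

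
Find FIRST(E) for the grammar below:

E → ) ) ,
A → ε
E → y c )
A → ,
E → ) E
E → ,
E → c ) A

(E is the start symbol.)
To compute FIRST(E), examine every production with E on the left-hand side, reading each right-hand side left to right until a non-nullable symbol is reached.

From E → ) ) ,:
  - ')' is a terminal: add ')' and stop
From E → y c ):
  - y is a terminal: add 'y' and stop
From E → ) E:
  - ')' is a terminal: add ')' and stop
From E → ,:
  - ',' is a terminal: add ',' and stop
From E → c ) A:
  - c is a terminal: add 'c' and stop

Collecting: FIRST(E) = { ')', ',', 'c', 'y' }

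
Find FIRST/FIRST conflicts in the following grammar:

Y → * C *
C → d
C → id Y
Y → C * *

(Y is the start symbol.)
No FIRST/FIRST conflicts.

A FIRST/FIRST conflict occurs when two productions N → α and N → β for the same non-terminal have FIRST(α) ∩ FIRST(β) ≠ ∅ (with ε ∈ FIRST of a nullable right-hand side, so two nullable alternatives also conflict).

FIRST sets of the non-terminals at (or reachable through a nullable prefix from) the front of some alternative:
  FIRST(C) = { 'd', 'id' }

Productions for Y:
  Y → * C *: FIRST = { '*' }
  Y → C * *: FIRST = { 'd', 'id' }
Productions for C:
  C → d: FIRST = { 'd' }
  C → id Y: FIRST = { 'id' }

All alternatives of each non-terminal have pairwise disjoint FIRST sets.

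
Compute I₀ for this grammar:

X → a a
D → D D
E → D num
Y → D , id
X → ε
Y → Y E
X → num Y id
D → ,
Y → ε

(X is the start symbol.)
{ [X → . a a], [X → . num Y id], [X → .], [X' → . X] }

First, augment the grammar with X' → X
I₀ = CLOSURE({ [X' → . X] }):
  [X' → . X] has the dot before X: add [X → . a a], [X → .], [X → . num Y id]
No further items can be added.

I₀ = { [X → . a a], [X → . num Y id], [X → .], [X' → . X] }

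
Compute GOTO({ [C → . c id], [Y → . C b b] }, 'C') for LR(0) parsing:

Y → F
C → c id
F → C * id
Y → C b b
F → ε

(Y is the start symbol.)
{ [Y → C . b b] }

GOTO(I, 'C') = CLOSURE({ [A → αX.β] : [A → α.Xβ] ∈ I, X = 'C' })

Items with dot before 'C', with the dot advanced:
  [Y → . C b b] → [Y → C . b b]
Closure adds nothing (no advanced item has the dot before a non-terminal).

GOTO = { [Y → C . b b] }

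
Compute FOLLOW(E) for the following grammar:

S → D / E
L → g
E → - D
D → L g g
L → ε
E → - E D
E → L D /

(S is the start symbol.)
{ $, 'g' }

To compute FOLLOW(E), find every occurrence of E on a right-hand side N → α E β: add FIRST(β) \ {ε}, and if β is empty or nullable also add FOLLOW(N). Iterate to a fixed point.

In S → D / E: E is at the end, add FOLLOW(S)
In E → - E D: E is followed by D, add FIRST(D) \ {ε} = { 'g' }

The FOLLOW sets referred to above (computed the same way, to a fixed point):
  FOLLOW(S) = { $ }

Taking the union: FOLLOW(E) = { $, 'g' }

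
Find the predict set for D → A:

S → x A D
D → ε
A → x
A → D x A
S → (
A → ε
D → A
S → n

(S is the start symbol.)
PREDICT(D → A) = (FIRST(RHS) \ {ε}) ∪ (FOLLOW(D) if ε ∈ FIRST(RHS), i.e. RHS ⇒* ε)
FIRST(A) = { 'x', ε }
FIRST(A) = { 'x', ε }
ε ∈ FIRST(A) (the right-hand side is nullable), so add FOLLOW(D) = { $, 'x' }
PREDICT(D → A) = { $, 'x' }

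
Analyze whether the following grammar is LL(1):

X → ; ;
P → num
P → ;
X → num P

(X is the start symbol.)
For X:
  PREDICT(X → ';' ';') = { ';' }
  PREDICT(X → num P) = { 'num' }
For P:
  PREDICT(P → num) = { 'num' }
  PREDICT(P → ';') = { ';' }

All predict sets are disjoint. The grammar IS LL(1).

Answer: Yes, the grammar is LL(1).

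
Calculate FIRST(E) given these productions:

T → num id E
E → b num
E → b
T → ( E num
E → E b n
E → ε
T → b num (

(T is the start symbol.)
{ 'b', ε }

To compute FIRST(E), examine every production with E on the left-hand side, reading each right-hand side left to right until a non-nullable symbol is reached.

From E → b num:
  - b is a terminal: add 'b' and stop
From E → b:
  - b is a terminal: add 'b' and stop
From E → E b n:
  - E is the symbol being defined: contributes nothing new
    E is nullable, so continue to the next symbol
  - b is a terminal: add 'b' and stop
From E → ε:
  - ε-production, so ε ∈ FIRST(E)

Collecting: FIRST(E) = { 'b', ε }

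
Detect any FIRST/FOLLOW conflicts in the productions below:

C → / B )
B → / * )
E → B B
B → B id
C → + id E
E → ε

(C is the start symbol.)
No FIRST/FOLLOW conflicts.

Nullable non-terminals: E.
FIRST sets used below: FIRST(B) = { '/' }

E: nullable alternative(s) E → ε; FOLLOW(E) = { $ }
  E → B B: FIRST \ {ε} = { '/' } — disjoint from FOLLOW(E)
  E → ε: FIRST \ {ε} = { } — this is the only nullable alternative, skip

B, C have no nullable alternative, so no FIRST/FOLLOW check is needed there.

No FIRST/FOLLOW conflicts found.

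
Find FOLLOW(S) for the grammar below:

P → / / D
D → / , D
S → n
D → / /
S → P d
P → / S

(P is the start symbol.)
{ $, 'd' }

In P → / S: S is at the end, add FOLLOW(P)

The FOLLOW sets referred to above (computed the same way, to a fixed point):
  FOLLOW(P) = { $, 'd' }

Taking the union: FOLLOW(S) = { $, 'd' }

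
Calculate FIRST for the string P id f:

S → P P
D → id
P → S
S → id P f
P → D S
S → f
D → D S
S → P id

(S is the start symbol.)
{ 'f', 'id' }

FIRST sets of the non-terminals involved (from the grammar, by fixed-point iteration):
  FIRST(P) = { 'f', 'id' }

To compute FIRST(P id f), process the symbols left to right:
Symbol P is a non-terminal. Add FIRST(P) \ {ε} = { 'f', 'id' }
P is not nullable (ε ∉ FIRST(P)), so stop here.
FIRST(P id f) = { 'f', 'id' }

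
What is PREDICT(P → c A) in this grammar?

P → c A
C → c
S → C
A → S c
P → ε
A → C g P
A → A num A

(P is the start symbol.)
{ 'c' }

PREDICT(P → c A) = (FIRST(RHS) \ {ε}) ∪ (FOLLOW(P) if ε ∈ FIRST(RHS), i.e. RHS ⇒* ε)
FIRST(c A) = { 'c' }
ε ∉ FIRST(c A), so FOLLOW(P) is not added.
PREDICT(P → c A) = { 'c' }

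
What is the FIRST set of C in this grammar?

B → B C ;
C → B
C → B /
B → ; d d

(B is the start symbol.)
To compute FIRST(C), examine every production with C on the left-hand side, reading each right-hand side left to right until a non-nullable symbol is reached.

FIRST sets of the other non-terminals involved (by the same procedure, iterated to a fixed point):
  FIRST(B) = { ';' }

From C → B:
  - B is a non-terminal: add FIRST(B) \ {ε} = { ';' }
    B is not nullable, so stop
From C → B /:
  - B is a non-terminal: add FIRST(B) \ {ε} = { ';' }
    B is not nullable, so stop

Collecting: FIRST(C) = { ';' }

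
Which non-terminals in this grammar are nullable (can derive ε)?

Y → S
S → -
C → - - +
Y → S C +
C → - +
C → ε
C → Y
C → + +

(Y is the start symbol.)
A non-terminal is nullable if it can derive ε (the empty string): either it has an ε-production, or it has a production whose right-hand side consists entirely of nullable non-terminals.

ε-productions: C → ε
So C is immediately nullable.
No further non-terminal can be added: every production for the remaining non-terminals contains a terminal or a non-nullable non-terminal.
Nullable = { 'C' }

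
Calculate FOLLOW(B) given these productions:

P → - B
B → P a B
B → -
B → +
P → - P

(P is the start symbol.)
{ $, 'a' }

In P → - B: B is at the end, add FOLLOW(P)
In B → P a B: B is at the end; this adds FOLLOW(B) to itself — nothing new

The FOLLOW sets referred to above (computed the same way, to a fixed point):
  FOLLOW(P) = { $, 'a' }

Taking the union: FOLLOW(B) = { $, 'a' }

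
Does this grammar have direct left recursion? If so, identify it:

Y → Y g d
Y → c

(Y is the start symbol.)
Direct left recursion occurs when N → N α for some non-terminal N (the right-hand side begins with the left-hand side itself).

Y → Y g d: LEFT RECURSIVE (starts with Y)
Y → c: starts with c

The grammar has direct left recursion on: Y.

Answer: Yes, Y is left-recursive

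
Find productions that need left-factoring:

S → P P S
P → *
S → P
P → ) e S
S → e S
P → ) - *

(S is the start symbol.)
Left-factoring is needed when two productions for the same non-terminal
share a common prefix on the right-hand side.

Productions for S:
  S → P P S
  S → P
  S → e S
Productions for P:
  P → *
  P → ) e S
  P → ) - *

Found common prefix 'P' in productions for S
Found common prefix ')' in productions for P

Answer: Yes, S has productions with common prefix 'P'; P has productions with common prefix ')'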